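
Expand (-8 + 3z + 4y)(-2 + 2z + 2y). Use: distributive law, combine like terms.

16 - 22z - 24y + 6z^2 + 14yz + 8y^2

(-8 + 3z + 4y)(-2 + 2z + 2y)
= 16 - 16z - 16y - 6z + 6z^2 + 6yz - 8y + 8yz + 8y^2    [distributive law]
= 16 - 22z - 24y + 6z^2 + 14yz + 8y^2    [combine like terms]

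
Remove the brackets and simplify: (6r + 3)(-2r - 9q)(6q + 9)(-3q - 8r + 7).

(6r + 3)(-2r - 9q)(6q + 9)(-3q - 8r + 7)
= (-12r^2 - 54qr - 6r - 27q)(6q + 9)(-3q - 8r + 7)    [distributive law]
= (-72qr^2 - 108r^2 - 324q^2r - 486qr - 36qr - 54r - 162q^2 - 243q)(-3q - 8r + 7)    [distributive law]
= (-72qr^2 - 108r^2 - 324q^2r - 522qr - 54r - 162q^2 - 243q)(-3q - 8r + 7)    [combine like terms]
= 216q^2r^2 + 576qr^3 - 504qr^2 + 324qr^2 + 864r^3 - 756r^2 + 972q^3r + 2592q^2r^2 - 2268q^2r + 1566q^2r + 4176qr^2 - 3654qr + 162qr + 432r^2 - 378r + 486q^3 + 1296q^2r - 1134q^2 + 729q^2 + 1944qr - 1701q    [distributive law]
= 2808q^2r^2 + 576qr^3 + 3996qr^2 + 864r^3 - 324r^2 + 972q^3r + 594q^2r - 1548qr - 378r + 486q^3 - 405q^2 - 1701q    [combine like terms]

2808q^2r^2 + 576qr^3 + 3996qr^2 + 864r^3 - 324r^2 + 972q^3r + 594q^2r - 1548qr - 378r + 486q^3 - 405q^2 - 1701q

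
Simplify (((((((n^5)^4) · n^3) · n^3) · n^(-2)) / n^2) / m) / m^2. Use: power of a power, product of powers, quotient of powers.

m^(-3)n^22

(((((((n^5)^4) · n^3) · n^3) · n^(-2)) / n^2) / m) / m^2
= (((((n^20 · n^3) · n^3) · n^(-2)) / n^2) / m) / m^2    [power of a power]
= ((((n^23 · n^3) · n^(-2)) / n^2) / m) / m^2    [product of powers]
= (((n^26 · n^(-2)) / n^2) / m) / m^2    [product of powers]
= ((n^24 / n^2) / m) / m^2    [product of powers]
= (n^22 / m) / m^2    [quotient of powers]
= m^(-3)n^22    [quotient of powers; product of powers]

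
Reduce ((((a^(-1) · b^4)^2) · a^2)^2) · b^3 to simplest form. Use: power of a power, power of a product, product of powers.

((((a^(-1) · b^4)^2) · a^2)^2) · b^3
= ((((a^(-1) · b^4)^2)^2) · ((a^2)^2)) · b^3    [power of a product]
= (((a^(-1) · b^4)^4) · ((a^2)^2)) · b^3    [power of a power]
= ((((a^(-1))^4) · ((b^4)^4)) · ((a^2)^2)) · b^3    [power of a product]
= ((a^(-4) · ((b^4)^4)) · ((a^2)^2)) · b^3    [power of a power]
= ((a^(-4) · b^16) · ((a^2)^2)) · b^3    [power of a power]
= ((a^(-4) · b^16) · a^4) · b^3    [power of a power]
= b^19    [product of powers]

b^19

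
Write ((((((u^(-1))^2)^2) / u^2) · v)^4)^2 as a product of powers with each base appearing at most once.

((((((u^(-1))^2)^2) / u^2) · v)^4)^2
= (((((u^(-1))^2)^2) / u^2) · v)^8    [power of a power]
= (((((u^(-1))^2)^2) / u^2)^8) · (v^8)    [power of a product]
= (((((u^(-1))^2)^2)^8) / ((u^2)^8)) · (v^8)    [power of a quotient]
= ((((u^(-1))^2)^16) / ((u^2)^8)) · (v^8)    [power of a power]
= (((u^(-1))^32) / ((u^2)^8)) · (v^8)    [power of a power]
= (u^(-32) / ((u^2)^8)) · (v^8)    [power of a power]
= (u^(-32) / u^16) · (v^8)    [power of a power]
= u^(-48) · (v^8)    [quotient of powers]
= u^(-48)v^8    [rearrange]

u^(-48)v^8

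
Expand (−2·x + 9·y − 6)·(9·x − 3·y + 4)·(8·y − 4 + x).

(−2·x + 9·y − 6)·(9·x − 3·y + 4)·(8·y − 4 + x)
= (−18·x² + 6·x·y − 8·x + 81·x·y − 27·y² + 36·y − 54·x + 18·y − 24)·(8·y − 4 + x)    [distributive law]
= (−18·x² + 87·x·y − 62·x − 27·y² + 54·y − 24)·(8·y − 4 + x)    [combine like terms]
= −144·x²·y + 72·x² − 18·x³ + 696·x·y² − 348·x·y + 87·x²·y − 496·x·y + 248·x − 62·x² − 216·y³ + 108·y² − 27·x·y² + 432·y² − 216·y + 54·x·y − 192·y + 96 − 24·x    [distributive law]
= −57·x²·y + 10·x² − 18·x³ + 669·x·y² − 790·x·y + 224·x − 216·y³ + 540·y² − 408·y + 96    [combine like terms]

−57·x²·y + 10·x² − 18·x³ + 669·x·y² − 790·x·y + 224·x − 216·y³ + 540·y² − 408·y + 96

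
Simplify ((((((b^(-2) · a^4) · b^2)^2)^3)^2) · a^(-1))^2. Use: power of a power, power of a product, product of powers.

((((((b^(-2) · a^4) · b^2)^2)^3)^2) · a^(-1))^2
= ((((((b^(-2) · a^4) · b^2)^2)^3)^2)^2) · ((a^(-1))^2)    [power of a product]
= (((((b^(-2) · a^4) · b^2)^2)^3)^4) · ((a^(-1))^2)    [power of a power]
= ((((b^(-2) · a^4) · b^2)^2)^12) · ((a^(-1))^2)    [power of a power]
= (((b^(-2) · a^4) · b^2)^24) · ((a^(-1))^2)    [power of a power]
= (((b^(-2) · a^4)^24) · ((b^2)^24)) · ((a^(-1))^2)    [power of a product]
= ((((b^(-2))^24) · ((a^4)^24)) · ((b^2)^24)) · ((a^(-1))^2)    [power of a product]
= ((b^(-48) · ((a^4)^24)) · ((b^2)^24)) · ((a^(-1))^2)    [power of a power]
= ((b^(-48) · a^96) · ((b^2)^24)) · ((a^(-1))^2)    [power of a power]
= ((b^(-48) · a^96) · b^48) · ((a^(-1))^2)    [power of a power]
= ((b^(-48) · a^96) · b^48) · a^(-2)    [power of a power]
= a^94    [product of powers]

a^94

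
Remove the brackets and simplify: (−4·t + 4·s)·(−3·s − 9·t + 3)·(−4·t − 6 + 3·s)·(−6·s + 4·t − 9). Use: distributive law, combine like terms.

(−4·t + 4·s)·(−3·s − 9·t + 3)·(−4·t − 6 + 3·s)·(−6·s + 4·t − 9)
= (12·s·t + 36·t^2 − 12·t − 12·s^2 − 36·s·t + 12·s)·(−4·t − 6 + 3·s)·(−6·s + 4·t − 9)    [distributive law]
= (−24·s·t + 36·t^2 − 12·t − 12·s^2 + 12·s)·(−4·t − 6 + 3·s)·(−6·s + 4·t − 9)    [combine like terms]
= (96·s·t^2 + 144·s·t − 72·s^2·t − 144·t^3 − 216·t^2 + 108·s·t^2 + 48·t^2 + 72·t − 36·s·t + 48·s^2·t + 72·s^2 − 36·s^3 − 48·s·t − 72·s + 36·s^2)·(−6·s + 4·t − 9)    [distributive law]
= (204·s·t^2 + 60·s·t − 24·s^2·t − 144·t^3 − 168·t^2 + 72·t + 108·s^2 − 36·s^3 − 72·s)·(−6·s + 4·t − 9)    [combine like terms]
= −1224·s^2·t^2 + 816·s·t^3 − 1836·s·t^2 − 360·s^2·t + 240·s·t^2 − 540·s·t + 144·s^3·t − 96·s^2·t^2 + 216·s^2·t + 864·s·t^3 − 576·t^4 + 1296·t^3 + 1008·s·t^2 − 672·t^3 + 1512·t^2 − 432·s·t + 288·t^2 − 648·t − 648·s^3 + 432·s^2·t − 972·s^2 + 216·s^4 − 144·s^3·t + 324·s^3 + 432·s^2 − 288·s·t + 648·s    [distributive law]
= −1320·s^2·t^2 + 1680·s·t^3 − 588·s·t^2 + 288·s^2·t − 1260·s·t − 576·t^4 + 624·t^3 + 1800·t^2 − 648·t − 324·s^3 − 540·s^2 + 216·s^4 + 648·s    [combine like terms]

−1320·s^2·t^2 + 1680·s·t^3 − 588·s·t^2 + 288·s^2·t − 1260·s·t − 576·t^4 + 624·t^3 + 1800·t^2 − 648·t − 324·s^3 − 540·s^2 + 216·s^4 + 648·s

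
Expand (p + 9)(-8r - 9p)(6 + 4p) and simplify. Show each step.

-336pr - 32p^2r - 378p^2 - 36p^3 - 432r - 486p

(p + 9)(-8r - 9p)(6 + 4p)
= (-8pr - 9p^2 - 72r - 81p)(6 + 4p)    [distributive law]
= -48pr - 32p^2r - 54p^2 - 36p^3 - 432r - 288pr - 486p - 324p^2    [distributive law]
= -336pr - 32p^2r - 378p^2 - 36p^3 - 432r - 486p    [combine like terms]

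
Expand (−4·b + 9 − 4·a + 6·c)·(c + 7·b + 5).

38·b·c − 28·b^2 + 43·b + 39·c + 45 − 4·a·c − 28·a·b − 20·a + 6·c^2

(−4·b + 9 − 4·a + 6·c)·(c + 7·b + 5)
= −4·b·c − 28·b^2 − 20·b + 9·c + 63·b + 45 − 4·a·c − 28·a·b − 20·a + 6·c^2 + 42·b·c + 30·c    [distributive law]
= 38·b·c − 28·b^2 + 43·b + 39·c + 45 − 4·a·c − 28·a·b − 20·a + 6·c^2    [combine like terms]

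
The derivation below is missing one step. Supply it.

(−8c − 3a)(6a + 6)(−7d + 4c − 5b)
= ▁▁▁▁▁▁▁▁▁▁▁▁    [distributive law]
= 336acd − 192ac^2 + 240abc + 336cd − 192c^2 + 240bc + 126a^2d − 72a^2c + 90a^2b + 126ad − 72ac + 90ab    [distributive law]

Applying distributive law to the line above:

(−48ac − 48c − 18a^2 − 18a)(−7d + 4c − 5b)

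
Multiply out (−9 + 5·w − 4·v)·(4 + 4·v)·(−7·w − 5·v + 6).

372·w − 132·v − 216 + 384·v·w + 164·v^2 − 140·w^2 − 140·v·w^2 + 12·v^2·w + 80·v^3

(−9 + 5·w − 4·v)·(4 + 4·v)·(−7·w − 5·v + 6)
= (−36 − 36·v + 20·w + 20·v·w − 16·v − 16·v^2)·(−7·w − 5·v + 6)    [distributive law]
= (−36 − 52·v + 20·w + 20·v·w − 16·v^2)·(−7·w − 5·v + 6)    [combine like terms]
= 252·w + 180·v − 216 + 364·v·w + 260·v^2 − 312·v − 140·w^2 − 100·v·w + 120·w − 140·v·w^2 − 100·v^2·w + 120·v·w + 112·v^2·w + 80·v^3 − 96·v^2    [distributive law]
= 372·w − 132·v − 216 + 384·v·w + 164·v^2 − 140·w^2 − 140·v·w^2 + 12·v^2·w + 80·v^3    [combine like terms]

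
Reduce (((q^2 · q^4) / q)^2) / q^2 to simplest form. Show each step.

q^8

(((q^2 · q^4) / q)^2) / q^2
= (((q^2 · q^4)^2) / (q^2)) / q^2    [power of a quotient]
= ((((q^2)^2) · ((q^4)^2)) / (q^2)) / q^2    [power of a product]
= ((q^4 · ((q^4)^2)) / (q^2)) / q^2    [power of a power]
= ((q^4 · q^8) / (q^2)) / q^2    [power of a power]
= (q^12 / (q^2)) / q^2    [product of powers]
= q^10 / q^2    [quotient of powers]
= q^8    [quotient of powers]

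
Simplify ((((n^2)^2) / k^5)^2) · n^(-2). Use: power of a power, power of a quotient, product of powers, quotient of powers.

((((n^2)^2) / k^5)^2) · n^(-2)
= ((((n^2)^2)^2) / ((k^5)^2)) · n^(-2)    [power of a quotient]
= (((n^2)^4) / ((k^5)^2)) · n^(-2)    [power of a power]
= (n^8 / ((k^5)^2)) · n^(-2)    [power of a power]
= (n^8 / k^10) · n^(-2)    [power of a power]
= k^(-10)·n^6    [quotient of powers; product of powers]

k^(-10)·n^6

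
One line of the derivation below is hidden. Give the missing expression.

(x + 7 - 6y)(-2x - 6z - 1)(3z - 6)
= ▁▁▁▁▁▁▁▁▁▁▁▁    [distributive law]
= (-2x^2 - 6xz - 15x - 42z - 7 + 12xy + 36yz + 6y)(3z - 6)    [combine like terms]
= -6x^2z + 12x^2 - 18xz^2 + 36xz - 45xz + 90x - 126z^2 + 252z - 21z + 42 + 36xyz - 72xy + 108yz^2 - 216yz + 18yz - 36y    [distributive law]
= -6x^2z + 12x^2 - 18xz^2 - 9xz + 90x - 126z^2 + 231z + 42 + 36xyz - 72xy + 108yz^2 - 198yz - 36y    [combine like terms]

After distributive law, the bracketed line is:

(-2x^2 - 6xz - x - 14x - 42z - 7 + 12xy + 36yz + 6y)(3z - 6)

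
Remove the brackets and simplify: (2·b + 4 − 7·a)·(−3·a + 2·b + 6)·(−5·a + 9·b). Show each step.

289·a^2·b − 200·a·b^2 + 36·b^3 − 586·a·b + 180·b^2 + 270·a^2 − 120·a + 216·b − 105·a^3

(2·b + 4 − 7·a)·(−3·a + 2·b + 6)·(−5·a + 9·b)
= (−6·a·b + 4·b^2 + 12·b − 12·a + 8·b + 24 + 21·a^2 − 14·a·b − 42·a)·(−5·a + 9·b)    [distributive law]
= (−20·a·b + 4·b^2 + 20·b − 54·a + 24 + 21·a^2)·(−5·a + 9·b)    [combine like terms]
= 100·a^2·b − 180·a·b^2 − 20·a·b^2 + 36·b^3 − 100·a·b + 180·b^2 + 270·a^2 − 486·a·b − 120·a + 216·b − 105·a^3 + 189·a^2·b    [distributive law]
= 289·a^2·b − 200·a·b^2 + 36·b^3 − 586·a·b + 180·b^2 + 270·a^2 − 120·a + 216·b − 105·a^3    [combine like terms]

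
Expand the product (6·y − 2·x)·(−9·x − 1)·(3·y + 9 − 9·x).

(6·y − 2·x)·(−9·x − 1)·(3·y + 9 − 9·x)
= (−54·x·y − 6·y + 18·x^2 + 2·x)·(3·y + 9 − 9·x)    [distributive law]
= −162·x·y^2 − 486·x·y + 486·x^2·y − 18·y^2 − 54·y + 54·x·y + 54·x^2·y + 162·x^2 − 162·x^3 + 6·x·y + 18·x − 18·x^2    [distributive law]
= −162·x·y^2 − 426·x·y + 540·x^2·y − 18·y^2 − 54·y + 144·x^2 − 162·x^3 + 18·x    [combine like terms]

−162·x·y^2 − 426·x·y + 540·x^2·y − 18·y^2 − 54·y + 144·x^2 − 162·x^3 + 18·x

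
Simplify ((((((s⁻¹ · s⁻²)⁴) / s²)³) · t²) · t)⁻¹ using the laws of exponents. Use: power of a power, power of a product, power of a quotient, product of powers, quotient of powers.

s⁴²t⁻³

((((((s⁻¹ · s⁻²)⁴) / s²)³) · t²) · t)⁻¹
= ((((((s⁻¹ · s⁻²)⁴) / s²)³) · t²)⁻¹) · (t⁻¹)    [power of a product]
= ((((((s⁻¹ · s⁻²)⁴) / s²)³)⁻¹) · ((t²)⁻¹)) · (t⁻¹)    [power of a product]
= (((((s⁻¹ · s⁻²)⁴) / s²)⁻³) · ((t²)⁻¹)) · (t⁻¹)    [power of a power]
= (((((s⁻¹ · s⁻²)⁴)⁻³) / ((s²)⁻³)) · ((t²)⁻¹)) · (t⁻¹)    [power of a quotient]
= ((((s⁻¹ · s⁻²)⁻¹²) / ((s²)⁻³)) · ((t²)⁻¹)) · (t⁻¹)    [power of a power]
= (((((s⁻¹)⁻¹²) · ((s⁻²)⁻¹²)) / ((s²)⁻³)) · ((t²)⁻¹)) · (t⁻¹)    [power of a product]
= (((s¹² · ((s⁻²)⁻¹²)) / ((s²)⁻³)) · ((t²)⁻¹)) · (t⁻¹)    [power of a power]
= (((s¹² · s²⁴) / ((s²)⁻³)) · ((t²)⁻¹)) · (t⁻¹)    [power of a power]
= ((s³⁶ / ((s²)⁻³)) · ((t²)⁻¹)) · (t⁻¹)    [product of powers]
= ((s³⁶ / s⁻⁶) · ((t²)⁻¹)) · (t⁻¹)    [power of a power]
= (s⁴² · ((t²)⁻¹)) · (t⁻¹)    [quotient of powers]
= (s⁴² · t⁻²) · (t⁻¹)    [power of a power]
= s⁴²t⁻³    [product of powers]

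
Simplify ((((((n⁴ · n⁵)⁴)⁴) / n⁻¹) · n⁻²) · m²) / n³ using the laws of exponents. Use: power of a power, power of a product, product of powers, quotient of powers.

((((((n⁴ · n⁵)⁴)⁴) / n⁻¹) · n⁻²) · m²) / n³
= (((((n⁴ · n⁵)¹⁶) / n⁻¹) · n⁻²) · m²) / n³    [power of a power]
= ((((((n⁴)¹⁶) · ((n⁵)¹⁶)) / n⁻¹) · n⁻²) · m²) / n³    [power of a product]
= ((((n⁶⁴ · ((n⁵)¹⁶)) / n⁻¹) · n⁻²) · m²) / n³    [power of a power]
= ((((n⁶⁴ · n⁸⁰) / n⁻¹) · n⁻²) · m²) / n³    [power of a power]
= (((n¹⁴⁴ / n⁻¹) · n⁻²) · m²) / n³    [product of powers]
= ((n¹⁴⁵ · n⁻²) · m²) / n³    [quotient of powers]
= (n¹⁴³ · m²) / n³    [product of powers]
= m²n¹⁴⁰    [quotient of powers]

m²n¹⁴⁰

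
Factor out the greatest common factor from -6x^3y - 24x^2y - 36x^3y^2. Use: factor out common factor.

6x^2y(-x - 4 - 6xy)

-6x^3y - 24x^2y - 36x^3y^2
= 6(-x^3y - 4x^2y - 6x^3y^2)    [factor out 6]
= 6x^2y(-x - 4 - 6xy)    [factor out x^2y]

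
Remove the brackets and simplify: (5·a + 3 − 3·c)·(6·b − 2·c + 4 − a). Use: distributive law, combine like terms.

30·a·b − 7·a·c + 17·a − 5·a² + 18·b − 18·c + 12 − 18·b·c + 6·c²

(5·a + 3 − 3·c)·(6·b − 2·c + 4 − a)
= 30·a·b − 10·a·c + 20·a − 5·a² + 18·b − 6·c + 12 − 3·a − 18·b·c + 6·c² − 12·c + 3·a·c    [distributive law]
= 30·a·b − 7·a·c + 17·a − 5·a² + 18·b − 18·c + 12 − 18·b·c + 6·c²    [combine like terms]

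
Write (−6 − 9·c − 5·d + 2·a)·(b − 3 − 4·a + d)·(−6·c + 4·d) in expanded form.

36·b·c − 24·b·d − 108·c + 72·d − 108·a·c + 72·a·d + 54·c·d + 36·d^2 + 54·b·c^2 − 6·b·c·d − 162·c^2 − 216·a·c^2 + 12·a·c·d + 54·c^2·d − 6·c·d^2 − 20·b·d^2 + 88·a·d^2 − 20·d^3 − 12·a·b·c + 8·a·b·d + 48·a^2·c − 32·a^2·d

(−6 − 9·c − 5·d + 2·a)·(b − 3 − 4·a + d)·(−6·c + 4·d)
= (−6·b + 18 + 24·a − 6·d − 9·b·c + 27·c + 36·a·c − 9·c·d − 5·b·d + 15·d + 20·a·d − 5·d^2 + 2·a·b − 6·a − 8·a^2 + 2·a·d)·(−6·c + 4·d)    [distributive law]
= (−6·b + 18 + 18·a + 9·d − 9·b·c + 27·c + 36·a·c − 9·c·d − 5·b·d + 22·a·d − 5·d^2 + 2·a·b − 8·a^2)·(−6·c + 4·d)    [combine like terms]
= 36·b·c − 24·b·d − 108·c + 72·d − 108·a·c + 72·a·d − 54·c·d + 36·d^2 + 54·b·c^2 − 36·b·c·d − 162·c^2 + 108·c·d − 216·a·c^2 + 144·a·c·d + 54·c^2·d − 36·c·d^2 + 30·b·c·d − 20·b·d^2 − 132·a·c·d + 88·a·d^2 + 30·c·d^2 − 20·d^3 − 12·a·b·c + 8·a·b·d + 48·a^2·c − 32·a^2·d    [distributive law]
= 36·b·c − 24·b·d − 108·c + 72·d − 108·a·c + 72·a·d + 54·c·d + 36·d^2 + 54·b·c^2 − 6·b·c·d − 162·c^2 − 216·a·c^2 + 12·a·c·d + 54·c^2·d − 6·c·d^2 − 20·b·d^2 + 88·a·d^2 − 20·d^3 − 12·a·b·c + 8·a·b·d + 48·a^2·c − 32·a^2·d    [combine like terms]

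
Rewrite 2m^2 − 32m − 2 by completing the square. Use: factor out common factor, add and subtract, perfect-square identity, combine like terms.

2m^2 − 32m − 2
= 2(m^2 − 16m) − 2    [factor out 2 from the m-terms]
= 2(m^2 − 16m + 64 − 64) − 2    [add and subtract 64 inside the bracket]
= 2(m − 8)^2 − 128 − 2    [perfect-square identity]
= 2(m − 8)^2 − 130    [combine constants]

2(m − 8)^2 − 130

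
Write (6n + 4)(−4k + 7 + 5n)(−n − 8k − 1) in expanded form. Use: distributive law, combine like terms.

−216kn^2 + 192k^2n − 456kn − 92n^2 − 90n − 30n^3 + 128k^2 − 208k − 28

(6n + 4)(−4k + 7 + 5n)(−n − 8k − 1)
= (−24kn + 42n + 30n^2 − 16k + 28 + 20n)(−n − 8k − 1)    [distributive law]
= (−24kn + 62n + 30n^2 − 16k + 28)(−n − 8k − 1)    [combine like terms]
= 24kn^2 + 192k^2n + 24kn − 62n^2 − 496kn − 62n − 30n^3 − 240kn^2 − 30n^2 + 16kn + 128k^2 + 16k − 28n − 224k − 28    [distributive law]
= −216kn^2 + 192k^2n − 456kn − 92n^2 − 90n − 30n^3 + 128k^2 − 208k − 28    [combine like terms]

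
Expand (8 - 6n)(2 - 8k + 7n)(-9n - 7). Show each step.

(8 - 6n)(2 - 8k + 7n)(-9n - 7)
= (16 - 64k + 56n - 12n + 48kn - 42n²)(-9n - 7)    [distributive law]
= (16 - 64k + 44n + 48kn - 42n²)(-9n - 7)    [combine like terms]
= -144n - 112 + 576kn + 448k - 396n² - 308n - 432kn² - 336kn + 378n³ + 294n²    [distributive law]
= -452n - 112 + 240kn + 448k - 102n² - 432kn² + 378n³    [combine like terms]

-452n - 112 + 240kn + 448k - 102n² - 432kn² + 378n³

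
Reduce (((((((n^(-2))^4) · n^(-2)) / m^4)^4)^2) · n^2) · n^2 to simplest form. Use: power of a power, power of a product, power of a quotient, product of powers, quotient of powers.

m^(-32)·n^(-76)

(((((((n^(-2))^4) · n^(-2)) / m^4)^4)^2) · n^2) · n^2
= ((((((n^(-2))^4) · n^(-2)) / m^4)^8) · n^2) · n^2    [power of a power]
= ((((((n^(-2))^4) · n^(-2))^8) / ((m^4)^8)) · n^2) · n^2    [power of a quotient]
= ((((((n^(-2))^4)^8) · ((n^(-2))^8)) / ((m^4)^8)) · n^2) · n^2    [power of a product]
= (((((n^(-2))^32) · ((n^(-2))^8)) / ((m^4)^8)) · n^2) · n^2    [power of a power]
= (((n^(-64) · ((n^(-2))^8)) / ((m^4)^8)) · n^2) · n^2    [power of a power]
= (((n^(-64) · n^(-16)) / ((m^4)^8)) · n^2) · n^2    [power of a power]
= ((n^(-80) / ((m^4)^8)) · n^2) · n^2    [product of powers]
= ((n^(-80) / m^32) · n^2) · n^2    [power of a power]
= m^(-32)·n^(-76)    [quotient of powers; product of powers]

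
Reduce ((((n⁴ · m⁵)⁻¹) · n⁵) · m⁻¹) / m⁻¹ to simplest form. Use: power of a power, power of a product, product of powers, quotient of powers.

((((n⁴ · m⁵)⁻¹) · n⁵) · m⁻¹) / m⁻¹
= (((((n⁴)⁻¹) · ((m⁵)⁻¹)) · n⁵) · m⁻¹) / m⁻¹    [power of a product]
= (((n⁻⁴ · ((m⁵)⁻¹)) · n⁵) · m⁻¹) / m⁻¹    [power of a power]
= (((n⁻⁴ · m⁻⁵) · n⁵) · m⁻¹) / m⁻¹    [power of a power]
= m⁻⁵n    [quotient of powers; product of powers]

m⁻⁵n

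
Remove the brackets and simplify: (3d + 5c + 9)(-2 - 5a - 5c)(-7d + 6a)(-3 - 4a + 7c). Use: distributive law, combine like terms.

-126d^2 - 483ad^2 - 21cd^2 - 1341ad - 846a^2d + 158acd - 420a^2d^2 + 315acd^2 + 360a^3d - 970a^2cd + 735c^2d^2 - 105ac^2d - 273cd + 2170c^2d + 234ac - 120a^2c - 1860ac^2 + 600a^3c - 450a^2c^2 + 1225c^3d - 1050ac^3 - 378d + 324a + 1242a^2 + 1080a^3

(3d + 5c + 9)(-2 - 5a - 5c)(-7d + 6a)(-3 - 4a + 7c)
= (-6d - 15ad - 15cd - 10c - 25ac - 25c^2 - 18 - 45a - 45c)(-7d + 6a)(-3 - 4a + 7c)    [distributive law]
= (-6d - 15ad - 15cd - 55c - 25ac - 25c^2 - 18 - 45a)(-7d + 6a)(-3 - 4a + 7c)    [combine like terms]
= (42d^2 - 36ad + 105ad^2 - 90a^2d + 105cd^2 - 90acd + 385cd - 330ac + 175acd - 150a^2c + 175c^2d - 150ac^2 + 126d - 108a + 315ad - 270a^2)(-3 - 4a + 7c)    [distributive law]
= (42d^2 + 279ad + 105ad^2 - 90a^2d + 105cd^2 + 85acd + 385cd - 330ac - 150a^2c + 175c^2d - 150ac^2 + 126d - 108a - 270a^2)(-3 - 4a + 7c)    [combine like terms]
= -126d^2 - 168ad^2 + 294cd^2 - 837ad - 1116a^2d + 1953acd - 315ad^2 - 420a^2d^2 + 735acd^2 + 270a^2d + 360a^3d - 630a^2cd - 315cd^2 - 420acd^2 + 735c^2d^2 - 255acd - 340a^2cd + 595ac^2d - 1155cd - 1540acd + 2695c^2d + 990ac + 1320a^2c - 2310ac^2 + 450a^2c + 600a^3c - 1050a^2c^2 - 525c^2d - 700ac^2d + 1225c^3d + 450ac^2 + 600a^2c^2 - 1050ac^3 - 378d - 504ad + 882cd + 324a + 432a^2 - 756ac + 810a^2 + 1080a^3 - 1890a^2c    [distributive law]
= -126d^2 - 483ad^2 - 21cd^2 - 1341ad - 846a^2d + 158acd - 420a^2d^2 + 315acd^2 + 360a^3d - 970a^2cd + 735c^2d^2 - 105ac^2d - 273cd + 2170c^2d + 234ac - 120a^2c - 1860ac^2 + 600a^3c - 450a^2c^2 + 1225c^3d - 1050ac^3 - 378d + 324a + 1242a^2 + 1080a^3    [combine like terms]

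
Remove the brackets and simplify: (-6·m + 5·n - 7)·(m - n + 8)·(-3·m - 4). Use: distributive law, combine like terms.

18·m³ + 189·m² - 33·m²·n - 185·m·n + 388·m + 15·m·n² + 20·n² - 188·n + 224

(-6·m + 5·n - 7)·(m - n + 8)·(-3·m - 4)
= (-6·m² + 6·m·n - 48·m + 5·m·n - 5·n² + 40·n - 7·m + 7·n - 56)·(-3·m - 4)    [distributive law]
= (-6·m² + 11·m·n - 55·m - 5·n² + 47·n - 56)·(-3·m - 4)    [combine like terms]
= 18·m³ + 24·m² - 33·m²·n - 44·m·n + 165·m² + 220·m + 15·m·n² + 20·n² - 141·m·n - 188·n + 168·m + 224    [distributive law]
= 18·m³ + 189·m² - 33·m²·n - 185·m·n + 388·m + 15·m·n² + 20·n² - 188·n + 224    [combine like terms]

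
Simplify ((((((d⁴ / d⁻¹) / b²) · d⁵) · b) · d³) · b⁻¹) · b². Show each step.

d¹³

((((((d⁴ / d⁻¹) / b²) · d⁵) · b) · d³) · b⁻¹) · b²
= (((((d⁵ / b²) · d⁵) · b) · d³) · b⁻¹) · b²    [quotient of powers]
= d¹³    [quotient of powers; product of powers]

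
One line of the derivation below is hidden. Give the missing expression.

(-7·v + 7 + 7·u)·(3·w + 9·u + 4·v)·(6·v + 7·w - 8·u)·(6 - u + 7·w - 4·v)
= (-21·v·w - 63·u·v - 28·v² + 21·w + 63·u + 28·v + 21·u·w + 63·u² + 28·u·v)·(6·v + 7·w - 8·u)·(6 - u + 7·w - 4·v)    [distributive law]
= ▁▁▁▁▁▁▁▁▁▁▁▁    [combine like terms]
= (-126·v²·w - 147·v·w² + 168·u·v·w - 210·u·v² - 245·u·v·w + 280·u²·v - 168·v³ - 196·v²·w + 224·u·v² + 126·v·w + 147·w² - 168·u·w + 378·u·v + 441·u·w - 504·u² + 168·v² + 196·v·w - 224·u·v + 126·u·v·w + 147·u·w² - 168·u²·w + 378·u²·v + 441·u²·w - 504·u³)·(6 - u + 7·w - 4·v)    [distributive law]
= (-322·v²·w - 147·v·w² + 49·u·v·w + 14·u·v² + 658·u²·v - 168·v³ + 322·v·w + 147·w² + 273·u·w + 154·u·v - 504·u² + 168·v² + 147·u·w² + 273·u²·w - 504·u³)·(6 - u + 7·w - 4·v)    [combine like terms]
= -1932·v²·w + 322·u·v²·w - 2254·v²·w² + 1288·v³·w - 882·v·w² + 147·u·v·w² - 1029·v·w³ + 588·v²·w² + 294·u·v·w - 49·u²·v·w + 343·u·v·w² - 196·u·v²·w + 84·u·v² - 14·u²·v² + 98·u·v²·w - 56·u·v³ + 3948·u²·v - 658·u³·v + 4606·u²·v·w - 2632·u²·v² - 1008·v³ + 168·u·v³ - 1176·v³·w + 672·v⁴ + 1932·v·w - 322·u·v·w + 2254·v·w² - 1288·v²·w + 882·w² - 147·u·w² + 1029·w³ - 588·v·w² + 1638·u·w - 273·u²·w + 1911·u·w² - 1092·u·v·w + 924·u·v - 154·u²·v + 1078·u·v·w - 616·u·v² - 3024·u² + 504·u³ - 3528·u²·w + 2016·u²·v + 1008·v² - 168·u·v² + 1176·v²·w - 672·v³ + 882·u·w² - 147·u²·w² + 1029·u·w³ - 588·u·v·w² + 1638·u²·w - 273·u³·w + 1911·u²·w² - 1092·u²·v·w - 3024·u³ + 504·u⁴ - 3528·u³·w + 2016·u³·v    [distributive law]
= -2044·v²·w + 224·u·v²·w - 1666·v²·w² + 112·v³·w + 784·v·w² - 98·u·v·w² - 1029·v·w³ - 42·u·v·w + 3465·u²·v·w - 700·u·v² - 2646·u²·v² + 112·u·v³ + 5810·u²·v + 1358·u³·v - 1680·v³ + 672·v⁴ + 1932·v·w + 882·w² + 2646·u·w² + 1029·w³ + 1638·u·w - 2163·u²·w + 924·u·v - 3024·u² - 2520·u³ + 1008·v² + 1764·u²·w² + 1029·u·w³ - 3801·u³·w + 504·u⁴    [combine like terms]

By combine like terms:

(-21·v·w - 35·u·v - 28·v² + 21·w + 63·u + 28·v + 21·u·w + 63·u²)·(6·v + 7·w - 8·u)·(6 - u + 7·w - 4·v)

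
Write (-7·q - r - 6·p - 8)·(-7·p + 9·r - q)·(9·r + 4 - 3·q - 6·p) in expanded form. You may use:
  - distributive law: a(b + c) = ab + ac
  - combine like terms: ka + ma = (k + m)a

1008·p·q·r + 4·p·q - 207·p·q^2 - 456·p^2·q - 531·q·r^2 + 40·q·r + 249·q^2·r + 4·q^2 - 21·q^3 - 369·p·r^2 + 748·p·r + 660·p^2·r - 81·r^3 - 684·r^2 - 168·p^2 - 252·p^3 + 224·p - 288·r + 32·q

(-7·q - r - 6·p - 8)·(-7·p + 9·r - q)·(9·r + 4 - 3·q - 6·p)
= (49·p·q - 63·q·r + 7·q^2 + 7·p·r - 9·r^2 + q·r + 42·p^2 - 54·p·r + 6·p·q + 56·p - 72·r + 8·q)·(9·r + 4 - 3·q - 6·p)    [distributive law]
= (55·p·q - 62·q·r + 7·q^2 - 47·p·r - 9·r^2 + 42·p^2 + 56·p - 72·r + 8·q)·(9·r + 4 - 3·q - 6·p)    [combine like terms]
= 495·p·q·r + 220·p·q - 165·p·q^2 - 330·p^2·q - 558·q·r^2 - 248·q·r + 186·q^2·r + 372·p·q·r + 63·q^2·r + 28·q^2 - 21·q^3 - 42·p·q^2 - 423·p·r^2 - 188·p·r + 141·p·q·r + 282·p^2·r - 81·r^3 - 36·r^2 + 27·q·r^2 + 54·p·r^2 + 378·p^2·r + 168·p^2 - 126·p^2·q - 252·p^3 + 504·p·r + 224·p - 168·p·q - 336·p^2 - 648·r^2 - 288·r + 216·q·r + 432·p·r + 72·q·r + 32·q - 24·q^2 - 48·p·q    [distributive law]
= 1008·p·q·r + 4·p·q - 207·p·q^2 - 456·p^2·q - 531·q·r^2 + 40·q·r + 249·q^2·r + 4·q^2 - 21·q^3 - 369·p·r^2 + 748·p·r + 660·p^2·r - 81·r^3 - 684·r^2 - 168·p^2 - 252·p^3 + 224·p - 288·r + 32·q    [combine like terms]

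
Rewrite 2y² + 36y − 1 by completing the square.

2y² + 36y − 1
= 2(y² + 18y) − 1    [factor out 2 from the y-terms]
= 2(y² + 18y + 81 − 81) − 1    [add and subtract 81 inside the bracket]
= 2(y + 9)² − 162 − 1    [perfect-square identity]
= 2(y + 9)² − 163    [combine constants]

2(y + 9)² − 163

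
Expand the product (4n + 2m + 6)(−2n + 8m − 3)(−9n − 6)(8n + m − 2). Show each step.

(4n + 2m + 6)(−2n + 8m − 3)(−9n − 6)(8n + m − 2)
= (−8n^2 + 32mn − 12n − 4mn + 16m^2 − 6m − 12n + 48m − 18)(−9n − 6)(8n + m − 2)    [distributive law]
= (−8n^2 + 28mn − 24n + 16m^2 + 42m − 18)(−9n − 6)(8n + m − 2)    [combine like terms]
= (72n^3 + 48n^2 − 252mn^2 − 168mn + 216n^2 + 144n − 144m^2n − 96m^2 − 378mn − 252m + 162n + 108)(8n + m − 2)    [distributive law]
= (72n^3 + 264n^2 − 252mn^2 − 546mn + 306n − 144m^2n − 96m^2 − 252m + 108)(8n + m − 2)    [combine like terms]
= 576n^4 + 72mn^3 − 144n^3 + 2112n^3 + 264mn^2 − 528n^2 − 2016mn^3 − 252m^2n^2 + 504mn^2 − 4368mn^2 − 546m^2n + 1092mn + 2448n^2 + 306mn − 612n − 1152m^2n^2 − 144m^3n + 288m^2n − 768m^2n − 96m^3 + 192m^2 − 2016mn − 252m^2 + 504m + 864n + 108m − 216    [distributive law]
= 576n^4 − 1944mn^3 + 1968n^3 − 3600mn^2 + 1920n^2 − 1404m^2n^2 − 1026m^2n − 618mn + 252n − 144m^3n − 96m^3 − 60m^2 + 612m − 216    [combine like terms]

576n^4 − 1944mn^3 + 1968n^3 − 3600mn^2 + 1920n^2 − 1404m^2n^2 − 1026m^2n − 618mn + 252n − 144m^3n − 96m^3 − 60m^2 + 612m − 216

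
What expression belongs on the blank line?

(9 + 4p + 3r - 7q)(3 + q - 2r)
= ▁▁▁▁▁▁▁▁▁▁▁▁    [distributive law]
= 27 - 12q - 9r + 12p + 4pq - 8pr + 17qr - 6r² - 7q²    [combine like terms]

Applying distributive law to the line above:

27 + 9q - 18r + 12p + 4pq - 8pr + 9r + 3qr - 6r² - 21q - 7q² + 14qr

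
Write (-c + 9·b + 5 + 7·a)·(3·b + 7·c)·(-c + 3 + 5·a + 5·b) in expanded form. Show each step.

(-c + 9·b + 5 + 7·a)·(3·b + 7·c)·(-c + 3 + 5·a + 5·b)
= (-3·b·c - 7·c^2 + 27·b^2 + 63·b·c + 15·b + 35·c + 21·a·b + 49·a·c)·(-c + 3 + 5·a + 5·b)    [distributive law]
= (60·b·c - 7·c^2 + 27·b^2 + 15·b + 35·c + 21·a·b + 49·a·c)·(-c + 3 + 5·a + 5·b)    [combine like terms]
= -60·b·c^2 + 180·b·c + 300·a·b·c + 300·b^2·c + 7·c^3 - 21·c^2 - 35·a·c^2 - 35·b·c^2 - 27·b^2·c + 81·b^2 + 135·a·b^2 + 135·b^3 - 15·b·c + 45·b + 75·a·b + 75·b^2 - 35·c^2 + 105·c + 175·a·c + 175·b·c - 21·a·b·c + 63·a·b + 105·a^2·b + 105·a·b^2 - 49·a·c^2 + 147·a·c + 245·a^2·c + 245·a·b·c    [distributive law]
= -95·b·c^2 + 340·b·c + 524·a·b·c + 273·b^2·c + 7·c^3 - 56·c^2 - 84·a·c^2 + 156·b^2 + 240·a·b^2 + 135·b^3 + 45·b + 138·a·b + 105·c + 322·a·c + 105·a^2·b + 245·a^2·c    [combine like terms]

-95·b·c^2 + 340·b·c + 524·a·b·c + 273·b^2·c + 7·c^3 - 56·c^2 - 84·a·c^2 + 156·b^2 + 240·a·b^2 + 135·b^3 + 45·b + 138·a·b + 105·c + 322·a·c + 105·a^2·b + 245·a^2·c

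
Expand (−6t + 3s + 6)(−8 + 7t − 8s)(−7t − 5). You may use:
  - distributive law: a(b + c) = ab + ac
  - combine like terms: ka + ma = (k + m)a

−420t^2 − 114t + 294t^3 − 483st^2 + 159st + 360s + 168s^2t + 120s^2 + 240

(−6t + 3s + 6)(−8 + 7t − 8s)(−7t − 5)
= (48t − 42t^2 + 48st − 24s + 21st − 24s^2 − 48 + 42t − 48s)(−7t − 5)    [distributive law]
= (90t − 42t^2 + 69st − 72s − 24s^2 − 48)(−7t − 5)    [combine like terms]
= −630t^2 − 450t + 294t^3 + 210t^2 − 483st^2 − 345st + 504st + 360s + 168s^2t + 120s^2 + 336t + 240    [distributive law]
= −420t^2 − 114t + 294t^3 − 483st^2 + 159st + 360s + 168s^2t + 120s^2 + 240    [combine like terms]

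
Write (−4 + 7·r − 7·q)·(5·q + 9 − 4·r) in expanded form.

(−4 + 7·r − 7·q)·(5·q + 9 − 4·r)
= −20·q − 36 + 16·r + 35·q·r + 63·r − 28·r^2 − 35·q^2 − 63·q + 28·q·r    [distributive law]
= −83·q − 36 + 79·r + 63·q·r − 28·r^2 − 35·q^2    [combine like terms]

−83·q − 36 + 79·r + 63·q·r − 28·r^2 − 35·q^2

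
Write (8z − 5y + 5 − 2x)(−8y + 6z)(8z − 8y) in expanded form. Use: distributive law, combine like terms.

−1136yz^2 + 1072y^2z + 384z^3 − 320y^3 − 560yz + 320y^2 + 240z^2 + 224xyz − 128xy^2 − 96xz^2

(8z − 5y + 5 − 2x)(−8y + 6z)(8z − 8y)
= (−64yz + 48z^2 + 40y^2 − 30yz − 40y + 30z + 16xy − 12xz)(8z − 8y)    [distributive law]
= (−94yz + 48z^2 + 40y^2 − 40y + 30z + 16xy − 12xz)(8z − 8y)    [combine like terms]
= −752yz^2 + 752y^2z + 384z^3 − 384yz^2 + 320y^2z − 320y^3 − 320yz + 320y^2 + 240z^2 − 240yz + 128xyz − 128xy^2 − 96xz^2 + 96xyz    [distributive law]
= −1136yz^2 + 1072y^2z + 384z^3 − 320y^3 − 560yz + 320y^2 + 240z^2 + 224xyz − 128xy^2 − 96xz^2    [combine like terms]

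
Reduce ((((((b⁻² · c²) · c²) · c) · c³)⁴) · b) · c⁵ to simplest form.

b⁻⁷·c³⁷

((((((b⁻² · c²) · c²) · c) · c³)⁴) · b) · c⁵
= ((((((b⁻² · c²) · c²) · c)⁴) · ((c³)⁴)) · b) · c⁵    [power of a product]
= ((((((b⁻² · c²) · c²)⁴) · (c⁴)) · ((c³)⁴)) · b) · c⁵    [power of a product]
= ((((((b⁻² · c²)⁴) · ((c²)⁴)) · (c⁴)) · ((c³)⁴)) · b) · c⁵    [power of a product]
= (((((((b⁻²)⁴) · ((c²)⁴)) · ((c²)⁴)) · (c⁴)) · ((c³)⁴)) · b) · c⁵    [power of a product]
= (((((b⁻⁸ · ((c²)⁴)) · ((c²)⁴)) · (c⁴)) · ((c³)⁴)) · b) · c⁵    [power of a power]
= (((((b⁻⁸ · c⁸) · ((c²)⁴)) · (c⁴)) · ((c³)⁴)) · b) · c⁵    [power of a power]
= (((((b⁻⁸ · c⁸) · c⁸) · (c⁴)) · ((c³)⁴)) · b) · c⁵    [power of a power]
= (((((b⁻⁸ · c⁸) · c⁸) · c⁴) · c¹²) · b) · c⁵    [power of a power]
= b⁻⁷·c³⁷    [product of powers]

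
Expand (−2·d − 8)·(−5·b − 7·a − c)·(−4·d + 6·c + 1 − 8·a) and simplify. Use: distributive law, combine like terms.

(−2·d − 8)·(−5·b − 7·a − c)·(−4·d + 6·c + 1 − 8·a)
= (10·b·d + 14·a·d + 2·c·d + 40·b + 56·a + 8·c)·(−4·d + 6·c + 1 − 8·a)    [distributive law]
= −40·b·d^2 + 60·b·c·d + 10·b·d − 80·a·b·d − 56·a·d^2 + 84·a·c·d + 14·a·d − 112·a^2·d − 8·c·d^2 + 12·c^2·d + 2·c·d − 16·a·c·d − 160·b·d + 240·b·c + 40·b − 320·a·b − 224·a·d + 336·a·c + 56·a − 448·a^2 − 32·c·d + 48·c^2 + 8·c − 64·a·c    [distributive law]
= −40·b·d^2 + 60·b·c·d − 150·b·d − 80·a·b·d − 56·a·d^2 + 68·a·c·d − 210·a·d − 112·a^2·d − 8·c·d^2 + 12·c^2·d − 30·c·d + 240·b·c + 40·b − 320·a·b + 272·a·c + 56·a − 448·a^2 + 48·c^2 + 8·c    [combine like terms]

−40·b·d^2 + 60·b·c·d − 150·b·d − 80·a·b·d − 56·a·d^2 + 68·a·c·d − 210·a·d − 112·a^2·d − 8·c·d^2 + 12·c^2·d − 30·c·d + 240·b·c + 40·b − 320·a·b + 272·a·c + 56·a − 448·a^2 + 48·c^2 + 8·c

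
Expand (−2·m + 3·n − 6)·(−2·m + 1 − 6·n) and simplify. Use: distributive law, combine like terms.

(−2·m + 3·n − 6)·(−2·m + 1 − 6·n)
= 4·m² − 2·m + 12·m·n − 6·m·n + 3·n − 18·n² + 12·m − 6 + 36·n    [distributive law]
= 4·m² + 10·m + 6·m·n + 39·n − 18·n² − 6    [combine like terms]

4·m² + 10·m + 6·m·n + 39·n − 18·n² − 6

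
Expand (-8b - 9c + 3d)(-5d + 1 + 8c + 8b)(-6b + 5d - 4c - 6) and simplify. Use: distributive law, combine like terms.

-704b²d + 410bd² - 1350bcd - 442bd + 432b² + 902bc + 48b + 1072b²c + 976bc² + 384b³ + 405cd² - 636c²d - 471cd + 468c² + 54c + 288c³ - 75d³ + 105d² - 18d

(-8b - 9c + 3d)(-5d + 1 + 8c + 8b)(-6b + 5d - 4c - 6)
= (40bd - 8b - 64bc - 64b² + 45cd - 9c - 72c² - 72bc - 15d² + 3d + 24cd + 24bd)(-6b + 5d - 4c - 6)    [distributive law]
= (64bd - 8b - 136bc - 64b² + 69cd - 9c - 72c² - 15d² + 3d)(-6b + 5d - 4c - 6)    [combine like terms]
= -384b²d + 320bd² - 256bcd - 384bd + 48b² - 40bd + 32bc + 48b + 816b²c - 680bcd + 544bc² + 816bc + 384b³ - 320b²d + 256b²c + 384b² - 414bcd + 345cd² - 276c²d - 414cd + 54bc - 45cd + 36c² + 54c + 432bc² - 360c²d + 288c³ + 432c² + 90bd² - 75d³ + 60cd² + 90d² - 18bd + 15d² - 12cd - 18d    [distributive law]
= -704b²d + 410bd² - 1350bcd - 442bd + 432b² + 902bc + 48b + 1072b²c + 976bc² + 384b³ + 405cd² - 636c²d - 471cd + 468c² + 54c + 288c³ - 75d³ + 105d² - 18d    [combine like terms]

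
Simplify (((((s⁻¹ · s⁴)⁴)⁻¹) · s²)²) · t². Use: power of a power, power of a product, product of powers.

s⁻²⁰t²

(((((s⁻¹ · s⁴)⁴)⁻¹) · s²)²) · t²
= (((((s⁻¹ · s⁴)⁴)⁻¹)²) · ((s²)²)) · t²    [power of a product]
= ((((s⁻¹ · s⁴)⁴)⁻²) · ((s²)²)) · t²    [power of a power]
= (((s⁻¹ · s⁴)⁻⁸) · ((s²)²)) · t²    [power of a power]
= ((((s⁻¹)⁻⁸) · ((s⁴)⁻⁸)) · ((s²)²)) · t²    [power of a product]
= ((s⁸ · ((s⁴)⁻⁸)) · ((s²)²)) · t²    [power of a power]
= ((s⁸ · s⁻³²) · ((s²)²)) · t²    [power of a power]
= (s⁻²⁴ · ((s²)²)) · t²    [product of powers]
= (s⁻²⁴ · s⁴) · t²    [power of a power]
= s⁻²⁰ · t²    [product of powers]
= s⁻²⁰t²    [rearrange]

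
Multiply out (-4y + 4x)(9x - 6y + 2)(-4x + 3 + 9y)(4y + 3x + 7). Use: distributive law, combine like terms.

(-4y + 4x)(9x - 6y + 2)(-4x + 3 + 9y)(4y + 3x + 7)
= (-36xy + 24y^2 - 8y + 36x^2 - 24xy + 8x)(-4x + 3 + 9y)(4y + 3x + 7)    [distributive law]
= (-60xy + 24y^2 - 8y + 36x^2 + 8x)(-4x + 3 + 9y)(4y + 3x + 7)    [combine like terms]
= (240x^2y - 180xy - 540xy^2 - 96xy^2 + 72y^2 + 216y^3 + 32xy - 24y - 72y^2 - 144x^3 + 108x^2 + 324x^2y - 32x^2 + 24x + 72xy)(4y + 3x + 7)    [distributive law]
= (564x^2y - 76xy - 636xy^2 + 216y^3 - 24y - 144x^3 + 76x^2 + 24x)(4y + 3x + 7)    [combine like terms]
= 2256x^2y^2 + 1692x^3y + 3948x^2y - 304xy^2 - 228x^2y - 532xy - 2544xy^3 - 1908x^2y^2 - 4452xy^2 + 864y^4 + 648xy^3 + 1512y^3 - 96y^2 - 72xy - 168y - 576x^3y - 432x^4 - 1008x^3 + 304x^2y + 228x^3 + 532x^2 + 96xy + 72x^2 + 168x    [distributive law]
= 348x^2y^2 + 1116x^3y + 4024x^2y - 4756xy^2 - 508xy - 1896xy^3 + 864y^4 + 1512y^3 - 96y^2 - 168y - 432x^4 - 780x^3 + 604x^2 + 168x    [combine like terms]

348x^2y^2 + 1116x^3y + 4024x^2y - 4756xy^2 - 508xy - 1896xy^3 + 864y^4 + 1512y^3 - 96y^2 - 168y - 432x^4 - 780x^3 + 604x^2 + 168x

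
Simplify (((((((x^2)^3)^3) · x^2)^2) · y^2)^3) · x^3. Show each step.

(((((((x^2)^3)^3) · x^2)^2) · y^2)^3) · x^3
= (((((((x^2)^3)^3) · x^2)^2)^3) · ((y^2)^3)) · x^3    [power of a product]
= ((((((x^2)^3)^3) · x^2)^6) · ((y^2)^3)) · x^3    [power of a power]
= ((((((x^2)^3)^3)^6) · ((x^2)^6)) · ((y^2)^3)) · x^3    [power of a product]
= (((((x^2)^3)^18) · ((x^2)^6)) · ((y^2)^3)) · x^3    [power of a power]
= ((((x^2)^54) · ((x^2)^6)) · ((y^2)^3)) · x^3    [power of a power]
= ((x^108 · ((x^2)^6)) · ((y^2)^3)) · x^3    [power of a power]
= ((x^108 · x^12) · ((y^2)^3)) · x^3    [power of a power]
= (x^120 · ((y^2)^3)) · x^3    [product of powers]
= (x^120 · y^6) · x^3    [power of a power]
= x^123y^6    [product of powers]

x^123y^6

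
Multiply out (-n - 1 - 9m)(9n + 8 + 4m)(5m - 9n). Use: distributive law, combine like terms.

(-n - 1 - 9m)(9n + 8 + 4m)(5m - 9n)
= (-9n^2 - 8n - 4mn - 9n - 8 - 4m - 81mn - 72m - 36m^2)(5m - 9n)    [distributive law]
= (-9n^2 - 17n - 85mn - 8 - 76m - 36m^2)(5m - 9n)    [combine like terms]
= -45mn^2 + 81n^3 - 85mn + 153n^2 - 425m^2n + 765mn^2 - 40m + 72n - 380m^2 + 684mn - 180m^3 + 324m^2n    [distributive law]
= 720mn^2 + 81n^3 + 599mn + 153n^2 - 101m^2n - 40m + 72n - 380m^2 - 180m^3    [combine like terms]

720mn^2 + 81n^3 + 599mn + 153n^2 - 101m^2n - 40m + 72n - 380m^2 - 180m^3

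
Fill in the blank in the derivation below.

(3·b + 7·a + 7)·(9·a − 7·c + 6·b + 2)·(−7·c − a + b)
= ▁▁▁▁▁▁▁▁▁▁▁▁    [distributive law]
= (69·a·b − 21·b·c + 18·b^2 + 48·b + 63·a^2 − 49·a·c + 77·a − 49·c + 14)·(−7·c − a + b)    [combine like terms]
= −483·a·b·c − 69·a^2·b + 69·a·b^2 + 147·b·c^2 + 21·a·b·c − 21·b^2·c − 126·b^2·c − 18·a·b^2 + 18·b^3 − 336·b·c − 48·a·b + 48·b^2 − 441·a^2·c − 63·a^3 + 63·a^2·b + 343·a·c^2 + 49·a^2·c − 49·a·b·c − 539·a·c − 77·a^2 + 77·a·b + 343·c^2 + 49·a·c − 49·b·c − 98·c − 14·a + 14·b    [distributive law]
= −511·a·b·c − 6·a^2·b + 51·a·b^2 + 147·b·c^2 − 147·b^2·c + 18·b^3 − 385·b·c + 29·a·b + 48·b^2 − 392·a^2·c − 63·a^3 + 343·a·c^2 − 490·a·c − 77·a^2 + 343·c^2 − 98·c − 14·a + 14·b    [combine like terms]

Applying distributive law to the line above:

(27·a·b − 21·b·c + 18·b^2 + 6·b + 63·a^2 − 49·a·c + 42·a·b + 14·a + 63·a − 49·c + 42·b + 14)·(−7·c − a + b)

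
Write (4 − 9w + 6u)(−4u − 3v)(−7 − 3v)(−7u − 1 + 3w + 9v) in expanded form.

−952u² − 112u + 588uw + 246uv + 222u²v − 315uvw + 1260uv² − 84v + 441vw + 720v² − 1512v²w + 324v³ + 2268u²w − 756uw² + 972u²vw − 324uvw² − 243uv²w − 567vw² − 243v²w² − 729v³w − 1176u³ − 504u³v + 270u²v² + 486uv³

(4 − 9w + 6u)(−4u − 3v)(−7 − 3v)(−7u − 1 + 3w + 9v)
= (−16u − 12v + 36uw + 27vw − 24u² − 18uv)(−7 − 3v)(−7u − 1 + 3w + 9v)    [distributive law]
= (112u + 48uv + 84v + 36v² − 252uw − 108uvw − 189vw − 81v²w + 168u² + 72u²v + 126uv + 54uv²)(−7u − 1 + 3w + 9v)    [distributive law]
= (112u + 174uv + 84v + 36v² − 252uw − 108uvw − 189vw − 81v²w + 168u² + 72u²v + 54uv²)(−7u − 1 + 3w + 9v)    [combine like terms]
= −784u² − 112u + 336uw + 1008uv − 1218u²v − 174uv + 522uvw + 1566uv² − 588uv − 84v + 252vw + 756v² − 252uv² − 36v² + 108v²w + 324v³ + 1764u²w + 252uw − 756uw² − 2268uvw + 756u²vw + 108uvw − 324uvw² − 972uv²w + 1323uvw + 189vw − 567vw² − 1701v²w + 567uv²w + 81v²w − 243v²w² − 729v³w − 1176u³ − 168u² + 504u²w + 1512u²v − 504u³v − 72u²v + 216u²vw + 648u²v² − 378u²v² − 54uv² + 162uv²w + 486uv³    [distributive law]
= −952u² − 112u + 588uw + 246uv + 222u²v − 315uvw + 1260uv² − 84v + 441vw + 720v² − 1512v²w + 324v³ + 2268u²w − 756uw² + 972u²vw − 324uvw² − 243uv²w − 567vw² − 243v²w² − 729v³w − 1176u³ − 504u³v + 270u²v² + 486uv³    [combine like terms]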